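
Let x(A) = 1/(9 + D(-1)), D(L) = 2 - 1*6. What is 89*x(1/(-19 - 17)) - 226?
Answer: -1041/5 ≈ -208.20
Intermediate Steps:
D(L) = -4 (D(L) = 2 - 6 = -4)
x(A) = 1/5 (x(A) = 1/(9 - 4) = 1/5)
89*x(1/(-19 - 17)) - 226 = 89*(1/5) - 226 = 89/5 - 226 = -1041/5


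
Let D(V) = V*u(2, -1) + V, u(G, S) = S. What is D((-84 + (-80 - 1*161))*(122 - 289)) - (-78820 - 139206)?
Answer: 218026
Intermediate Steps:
D(V) = 0 (D(V) = V*(-1) + V = -V + V = 0)
D((-84 + (-80 - 1*161))*(122 - 289)) - (-78820 - 139206) = 0 - (-78820 - 139206) = 0 - 1*(-218026) = 0 + 218026 = 218026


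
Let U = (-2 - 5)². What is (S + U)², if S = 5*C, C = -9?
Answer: 16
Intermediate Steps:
U = 49 (U = (-7)² = 49)
S = -45 (S = 5*(-9) = -45)
(S + U)² = (-45 + 49)² = 4² = 16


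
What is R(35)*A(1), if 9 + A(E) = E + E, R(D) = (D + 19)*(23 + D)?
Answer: -21924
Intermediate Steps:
R(D) = (19 + D)*(23 + D)
A(E) = -9 + 2*E (A(E) = -9 + (E + E) = -9 + 2*E)
R(35)*A(1) = (437 + 35² + 42*35)*(-9 + 2*1) = (437 + 1225 + 1470)*(-9 + 2) = 3132*(-7) = -21924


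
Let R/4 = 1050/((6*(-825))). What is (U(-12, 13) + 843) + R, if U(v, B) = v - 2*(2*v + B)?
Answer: 28121/33 ≈ 852.15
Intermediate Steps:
R = -28/33 (R = 4*(1050/((6*(-825)))) = 4*(1050/(-4950)) = 4*(1050*(-1/4950)) = 4*(-7/33) = -28/33 ≈ -0.84848)
U(v, B) = -3*v - 2*B (U(v, B) = v - 2*(B + 2*v) = v + (-4*v - 2*B) = -3*v - 2*B)
(U(-12, 13) + 843) + R = ((-3*(-12) - 2*13) + 843) - 28/33 = ((36 - 26) + 843) - 28/33 = (10 + 843) - 28/33 = 853 - 28/33 = 28121/33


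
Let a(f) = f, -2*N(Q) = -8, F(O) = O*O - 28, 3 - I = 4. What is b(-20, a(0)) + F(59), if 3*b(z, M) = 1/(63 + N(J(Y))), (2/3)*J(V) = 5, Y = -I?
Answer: 694054/201 ≈ 3453.0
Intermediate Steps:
I = -1 (I = 3 - 1*4 = 3 - 4 = -1)
Y = 1 (Y = -1*(-1) = 1)
J(V) = 15/2 (J(V) = (3/2)*5 = 15/2)
F(O) = -28 + O² (F(O) = O² - 28 = -28 + O²)
N(Q) = 4 (N(Q) = -½*(-8) = 4)
b(z, M) = 1/201 (b(z, M) = 1/(3*(63 + 4)) = (⅓)/67 = (⅓)*(1/67) = 1/201)
b(-20, a(0)) + F(59) = 1/201 + (-28 + 59²) = 1/201 + (-28 + 3481) = 1/201 + 3453 = 694054/201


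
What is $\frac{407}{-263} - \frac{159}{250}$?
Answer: $- \frac{143567}{65750} \approx -2.1835$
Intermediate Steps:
$\frac{407}{-263} - \frac{159}{250} = 407 \left(- \frac{1}{263}\right) - \frac{159}{250} = - \frac{407}{263} - \frac{159}{250} = - \frac{143567}{65750}$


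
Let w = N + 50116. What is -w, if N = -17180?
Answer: -32936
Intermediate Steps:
w = 32936 (w = -17180 + 50116 = 32936)
-w = -1*32936 = -32936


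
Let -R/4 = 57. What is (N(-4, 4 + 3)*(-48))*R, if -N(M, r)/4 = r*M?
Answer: 1225728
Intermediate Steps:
R = -228 (R = -4*57 = -228)
N(M, r) = -4*M*r (N(M, r) = -4*r*M = -4*M*r)
(N(-4, 4 + 3)*(-48))*R = (-4*(-4)*(4 + 3)*(-48))*(-228) = (-4*(-4)*7*(-48))*(-228) = (112*(-48))*(-228) = -5376*(-228) = 1225728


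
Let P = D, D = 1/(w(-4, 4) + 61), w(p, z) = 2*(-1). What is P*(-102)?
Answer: -102/59 ≈ -1.7288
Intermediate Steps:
w(p, z) = -2
D = 1/59 (D = 1/(-2 + 61) = 1/59 ≈ 0.016949)
P = 1/59 ≈ 0.016949
P*(-102) = (1/59)*(-102) = -102/59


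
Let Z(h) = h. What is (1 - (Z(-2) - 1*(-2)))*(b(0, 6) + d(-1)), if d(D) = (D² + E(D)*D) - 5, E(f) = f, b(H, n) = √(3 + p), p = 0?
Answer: -3 + √3 ≈ -1.2680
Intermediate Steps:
b(H, n) = √3 (b(H, n) = √(3 + 0) = √3)
d(D) = -5 + 2*D² (d(D) = (D² + D*D) - 5 = (D² + D²) - 5 = 2*D² - 5 = -5 + 2*D²)
(1 - (Z(-2) - 1*(-2)))*(b(0, 6) + d(-1)) = (1 - (-2 - 1*(-2)))*(√3 + (-5 + 2*(-1)²)) = (1 - (-2 + 2))*(√3 + (-5 + 2*1)) = (1 - 1*0)*(√3 + (-5 + 2)) = (1 + 0)*(√3 - 3) = 1*(-3 + √3) = -3 + √3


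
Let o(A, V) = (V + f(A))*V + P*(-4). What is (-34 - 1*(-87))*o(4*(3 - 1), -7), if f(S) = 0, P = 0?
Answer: 2597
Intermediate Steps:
o(A, V) = V**2 (o(A, V) = (V + 0)*V + 0*(-4) = V*V + 0 = V**2 + 0 = V**2)
(-34 - 1*(-87))*o(4*(3 - 1), -7) = (-34 - 1*(-87))*(-7)**2 = (-34 + 87)*49 = 53*49 = 2597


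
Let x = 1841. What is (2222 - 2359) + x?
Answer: 1704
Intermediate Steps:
(2222 - 2359) + x = (2222 - 2359) + 1841 = -137 + 1841 = 1704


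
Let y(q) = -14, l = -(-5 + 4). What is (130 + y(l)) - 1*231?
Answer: -115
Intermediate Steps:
l = 1 (l = -1*(-1) = 1)
(130 + y(l)) - 1*231 = (130 - 14) - 1*231 = 116 - 231 = -115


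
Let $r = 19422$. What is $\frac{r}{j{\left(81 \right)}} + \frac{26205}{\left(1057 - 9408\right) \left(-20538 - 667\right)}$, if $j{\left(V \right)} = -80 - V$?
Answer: $- \frac{98265740943}{814581593} \approx -120.63$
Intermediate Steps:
$\frac{r}{j{\left(81 \right)}} + \frac{26205}{\left(1057 - 9408\right) \left(-20538 - 667\right)} = \frac{19422}{-80 - 81} + \frac{26205}{\left(1057 - 9408\right) \left(-20538 - 667\right)} = \frac{19422}{-80 - 81} + \frac{26205}{\left(-8351\right) \left(-21205\right)} = \frac{19422}{-161} + \frac{26205}{177082955} = 19422 \left(- \frac{1}{161}\right) + 26205 \cdot \frac{1}{177082955} = - \frac{19422}{161} + \frac{5241}{35416591} = - \frac{98265740943}{814581593}$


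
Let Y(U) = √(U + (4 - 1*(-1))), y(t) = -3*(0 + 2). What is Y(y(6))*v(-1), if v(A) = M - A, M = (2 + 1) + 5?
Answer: 9*I ≈ 9.0*I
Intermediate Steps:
y(t) = -6 (y(t) = -3*2 = -6)
Y(U) = √(5 + U) (Y(U) = √(U + (4 + 1)) = √(U + 5) = √(5 + U))
M = 8 (M = 3 + 5 = 8)
v(A) = 8 - A
Y(y(6))*v(-1) = √(5 - 6)*(8 - 1*(-1)) = √(-1)*(8 + 1) = I*9 = 9*I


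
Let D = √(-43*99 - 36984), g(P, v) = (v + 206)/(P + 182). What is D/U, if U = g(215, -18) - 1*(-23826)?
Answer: 397*I*√41241/9459110 ≈ 0.0085232*I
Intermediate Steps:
g(P, v) = (206 + v)/(182 + P)
D = I*√41241 (D = √(-4257 - 36984) = √(-41241) = I*√41241 ≈ 203.08*I)
U = 9459110/397 (U = (206 - 18)/(182 + 215) - 1*(-23826) = 188/397 + 23826 = 9459110/397 ≈ 23826.)
D/U = (I*√41241)/(9459110/397) = (I*√41241)*(397/9459110) = 397*I*√41241/9459110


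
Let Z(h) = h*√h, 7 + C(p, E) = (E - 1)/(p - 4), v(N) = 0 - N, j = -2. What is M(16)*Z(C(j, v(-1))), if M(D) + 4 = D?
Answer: -84*I*√7 ≈ -222.24*I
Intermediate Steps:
M(D) = -4 + D
v(N) = -N
C(p, E) = -7 + (-1 + E)/(-4 + p) (C(p, E) = -7 + (E - 1)/(p - 4) = -7 + (-1 + E)/(-4 + p))
Z(h) = h^(3/2)
M(16)*Z(C(j, v(-1))) = (-4 + 16)*((27 - 1*(-1) - 7*(-2))/(-4 - 2))^(3/2) = 12*((27 + 1 + 14)/(-6))^(3/2) = 12*(-⅙*42)^(3/2) = 12*(-7)^(3/2) = 12*(-7*I*√7) = -84*I*√7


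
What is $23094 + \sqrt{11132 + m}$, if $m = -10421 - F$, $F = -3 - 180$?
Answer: $23094 + \sqrt{894} \approx 23124.0$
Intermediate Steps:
$F = -183$ ($F = -3 - 180 = -183$)
$m = -10238$ ($m = -10421 - -183 = -10421 + 183 = -10238$)
$23094 + \sqrt{11132 + m} = 23094 + \sqrt{11132 - 10238} = 23094 + \sqrt{894}$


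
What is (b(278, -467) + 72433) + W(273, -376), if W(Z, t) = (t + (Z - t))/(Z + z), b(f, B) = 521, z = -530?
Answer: 18748905/257 ≈ 72953.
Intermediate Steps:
W(Z, t) = Z/(-530 + Z) (W(Z, t) = (t + (Z - t))/(Z - 530) = Z/(-530 + Z))
(b(278, -467) + 72433) + W(273, -376) = (521 + 72433) + 273/(-530 + 273) = 72954 + 273/(-257) = 72954 + 273*(-1/257) = 72954 - 273/257 = 18748905/257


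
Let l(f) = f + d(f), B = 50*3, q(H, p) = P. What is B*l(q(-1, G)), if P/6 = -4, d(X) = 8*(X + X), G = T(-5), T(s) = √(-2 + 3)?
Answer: -61200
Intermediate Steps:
T(s) = 1 (T(s) = √1 = 1)
G = 1
d(X) = 16*X (d(X) = 8*(2*X) = 16*X)
P = -24 (P = 6*(-4) = -24)
q(H, p) = -24
B = 150
l(f) = 17*f (l(f) = f + 16*f = 17*f)
B*l(q(-1, G)) = 150*(17*(-24)) = 150*(-408) = -61200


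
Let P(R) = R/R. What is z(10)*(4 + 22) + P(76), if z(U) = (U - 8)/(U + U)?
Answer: 18/5 ≈ 3.6000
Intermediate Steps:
P(R) = 1
z(U) = (-8 + U)/(2*U) (z(U) = (-8 + U)/((2*U)) = (-8 + U)*(1/(2*U)) = (-8 + U)/(2*U))
z(10)*(4 + 22) + P(76) = ((1/2)*(-8 + 10)/10)*(4 + 22) + 1 = ((1/2)*(1/10)*2)*26 + 1 = (1/10)*26 + 1 = 13/5 + 1 = 18/5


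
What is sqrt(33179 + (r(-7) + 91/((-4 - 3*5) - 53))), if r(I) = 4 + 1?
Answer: sqrt(4778314)/12 ≈ 182.16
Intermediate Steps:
r(I) = 5
sqrt(33179 + (r(-7) + 91/((-4 - 3*5) - 53))) = sqrt(33179 + (5 + 91/((-4 - 3*5) - 53))) = sqrt(33179 + (5 + 91/((-4 - 15) - 53))) = sqrt(33179 + (5 + 91/(-19 - 53))) = sqrt(33179 + (5 + 91/(-72))) = sqrt(33179 + (5 - 1/72*91)) = sqrt(33179 + (5 - 91/72)) = sqrt(33179 + 269/72) = sqrt(2389157/72) = sqrt(4778314)/12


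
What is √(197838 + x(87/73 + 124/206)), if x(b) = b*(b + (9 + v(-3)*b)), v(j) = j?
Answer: √11185391629957/7519 ≈ 444.80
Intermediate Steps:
x(b) = b*(9 - 2*b) (x(b) = b*(b + (9 - 3*b)) = b*(9 - 2*b))
√(197838 + x(87/73 + 124/206)) = √(197838 + (87/73 + 124/206)*(9 - 2*(87/73 + 124/206))) = √(197838 + (87*(1/73) + 124*(1/206))*(9 - 2*(87*(1/73) + 124*(1/206)))) = √(197838 + (87/73 + 62/103)*(9 - 2*(87/73 + 62/103))) = √(197838 + 13487*(9 - 2*13487/7519)/7519) = √(197838 + 13487*(9 - 26974/7519)/7519) = √(197838 + (13487/7519)*(40697/7519)) = √(197838 + 548880439/56535361) = √(11185391629957/56535361) = √11185391629957/7519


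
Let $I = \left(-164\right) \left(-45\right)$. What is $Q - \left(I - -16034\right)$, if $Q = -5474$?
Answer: $-28888$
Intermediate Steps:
$I = 7380$
$Q - \left(I - -16034\right) = -5474 - \left(7380 - -16034\right) = -5474 - \left(7380 + 16034\right) = -5474 - 23414 = -28888$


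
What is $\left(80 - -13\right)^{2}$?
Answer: $8649$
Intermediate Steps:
$\left(80 - -13\right)^{2} = \left(80 + 13\right)^{2} = 93^{2} = 8649$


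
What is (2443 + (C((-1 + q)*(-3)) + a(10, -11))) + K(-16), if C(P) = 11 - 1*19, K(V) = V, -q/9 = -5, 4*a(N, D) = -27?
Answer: 9649/4 ≈ 2412.3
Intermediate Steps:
a(N, D) = -27/4 (a(N, D) = (¼)*(-27) = -27/4)
q = 45 (q = -9*(-5) = 45)
C(P) = -8 (C(P) = 11 - 19 = -8)
(2443 + (C((-1 + q)*(-3)) + a(10, -11))) + K(-16) = (2443 + (-8 - 27/4)) - 16 = (2443 - 59/4) - 16 = 9713/4 - 16 = 9649/4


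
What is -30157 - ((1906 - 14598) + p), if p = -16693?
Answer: -772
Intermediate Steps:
-30157 - ((1906 - 14598) + p) = -30157 - ((1906 - 14598) - 16693) = -30157 - (-12692 - 16693) = -30157 - 1*(-29385) = -30157 + 29385 = -772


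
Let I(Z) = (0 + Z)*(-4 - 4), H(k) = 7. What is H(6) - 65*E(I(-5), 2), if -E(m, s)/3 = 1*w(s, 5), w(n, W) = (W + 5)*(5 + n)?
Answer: 13657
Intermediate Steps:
w(n, W) = (5 + W)*(5 + n)
I(Z) = -8*Z (I(Z) = Z*(-8) = -8*Z)
E(m, s) = -150 - 30*s (E(m, s) = -3*(25 + 5*5 + 5*s + 5*s) = -3*(25 + 25 + 5*s + 5*s) = -3*(50 + 10*s) = -150 - 30*s)
H(6) - 65*E(I(-5), 2) = 7 - 65*(-150 - 30*2) = 7 - 65*(-150 - 60) = 7 - 65*(-210) = 7 + 13650 = 13657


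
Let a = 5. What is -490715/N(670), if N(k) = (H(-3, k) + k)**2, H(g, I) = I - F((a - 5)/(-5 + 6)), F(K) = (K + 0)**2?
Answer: -98143/359120 ≈ -0.27329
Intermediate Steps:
F(K) = K**2
H(g, I) = I (H(g, I) = I - ((5 - 5)/(-5 + 6))**2 = I - (0/1)**2 = I - (0*1)**2 = I - 1*0**2 = I - 1*0 = I + 0 = I)
N(k) = 4*k**2 (N(k) = (k + k)**2 = (2*k)**2 = 4*k**2)
-490715/N(670) = -490715/(4*670**2) = -490715/(4*448900) = -490715/1795600 = -490715*1/1795600 = -98143/359120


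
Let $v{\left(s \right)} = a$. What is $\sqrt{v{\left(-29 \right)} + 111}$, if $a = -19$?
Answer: $2 \sqrt{23} \approx 9.5917$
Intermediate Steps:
$v{\left(s \right)} = -19$
$\sqrt{v{\left(-29 \right)} + 111} = \sqrt{-19 + 111} = \sqrt{92} = 2 \sqrt{23}$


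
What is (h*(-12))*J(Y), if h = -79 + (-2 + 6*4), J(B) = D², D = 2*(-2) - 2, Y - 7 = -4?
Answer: 24624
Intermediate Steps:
Y = 3 (Y = 7 - 4 = 3)
D = -6 (D = -4 - 2 = -6)
J(B) = 36 (J(B) = (-6)² = 36)
h = -57 (h = -79 + (-2 + 24) = -79 + 22 = -57)
(h*(-12))*J(Y) = -57*(-12)*36 = 684*36 = 24624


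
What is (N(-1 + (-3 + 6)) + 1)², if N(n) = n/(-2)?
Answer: 0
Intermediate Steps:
N(n) = -n/2 (N(n) = n*(-½) = -n/2)
(N(-1 + (-3 + 6)) + 1)² = (-(-1 + (-3 + 6))/2 + 1)² = (-(-1 + 3)/2 + 1)² = (-½*2 + 1)² = (-1 + 1)² = 0² = 0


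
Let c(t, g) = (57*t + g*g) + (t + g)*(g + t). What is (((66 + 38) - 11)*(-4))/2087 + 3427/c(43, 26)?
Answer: 4217813/16462256 ≈ 0.25621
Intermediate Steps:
c(t, g) = g² + (g + t)² + 57*t (c(t, g) = (57*t + g²) + (g + t)*(g + t) = (g² + 57*t) + (g + t)² = g² + (g + t)² + 57*t)
(((66 + 38) - 11)*(-4))/2087 + 3427/c(43, 26) = (((66 + 38) - 11)*(-4))/2087 + 3427/(26² + (26 + 43)² + 57*43) = ((104 - 11)*(-4))*(1/2087) + 3427/(676 + 69² + 2451) = (93*(-4))*(1/2087) + 3427/(676 + 4761 + 2451) = -372*1/2087 + 3427/7888 = -372/2087 + 3427*(1/7888) = -372/2087 + 3427/7888 = 4217813/16462256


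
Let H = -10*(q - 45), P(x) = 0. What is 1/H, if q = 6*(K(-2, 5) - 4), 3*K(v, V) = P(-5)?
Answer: 1/690 ≈ 0.0014493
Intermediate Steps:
K(v, V) = 0 (K(v, V) = (1/3)*0 = 0)
q = -24 (q = 6*(0 - 4) = 6*(-4) = -24)
H = 690 (H = -10*(-24 - 45) = -10*(-69) = 690)
1/H = 1/690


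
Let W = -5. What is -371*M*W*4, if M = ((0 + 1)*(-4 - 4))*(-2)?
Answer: 118720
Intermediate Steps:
M = 16 (M = (1*(-8))*(-2) = -8*(-2) = 16)
-371*M*W*4 = -371*16*(-5)*4 = -(-29680)*4 = -371*(-320) = 118720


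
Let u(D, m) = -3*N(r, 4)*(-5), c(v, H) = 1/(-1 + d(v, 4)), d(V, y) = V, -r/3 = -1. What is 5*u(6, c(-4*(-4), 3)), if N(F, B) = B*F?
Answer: 900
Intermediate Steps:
r = 3 (r = -3*(-1) = 3)
c(v, H) = 1/(-1 + v)
u(D, m) = 180 (u(D, m) = -12*3*(-5) = -3*12*(-5) = -36*(-5) = 180)
5*u(6, c(-4*(-4), 3)) = 5*180 = 900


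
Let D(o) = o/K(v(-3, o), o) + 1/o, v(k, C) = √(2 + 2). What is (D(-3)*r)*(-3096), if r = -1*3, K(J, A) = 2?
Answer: -17028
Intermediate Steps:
v(k, C) = 2 (v(k, C) = √4 = 2)
r = -3
D(o) = 1/o + o/2 (D(o) = o/2 + 1/o = 1/o + o/2)
(D(-3)*r)*(-3096) = ((1/(-3) + (½)*(-3))*(-3))*(-3096) = ((-⅓ - 3/2)*(-3))*(-3096) = -11/6*(-3)*(-3096) = (11/2)*(-3096) = -17028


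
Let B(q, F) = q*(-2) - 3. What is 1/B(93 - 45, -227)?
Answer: -1/99 ≈ -0.010101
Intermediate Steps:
B(q, F) = -3 - 2*q (B(q, F) = -2*q - 3 = -3 - 2*q)
1/B(93 - 45, -227) = 1/(-3 - 2*(93 - 45)) = 1/(-3 - 2*48) = 1/(-3 - 96) = 1/(-99) = -1/99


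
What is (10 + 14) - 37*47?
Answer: -1715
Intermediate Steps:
(10 + 14) - 37*47 = 24 - 1739 = -1715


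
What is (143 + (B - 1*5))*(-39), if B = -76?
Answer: -2418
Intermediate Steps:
(143 + (B - 1*5))*(-39) = (143 + (-76 - 1*5))*(-39) = (143 + (-76 - 5))*(-39) = (143 - 81)*(-39) = 62*(-39) = -2418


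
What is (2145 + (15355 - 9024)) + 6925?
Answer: 15401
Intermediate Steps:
(2145 + (15355 - 9024)) + 6925 = (2145 + 6331) + 6925 = 8476 + 6925 = 15401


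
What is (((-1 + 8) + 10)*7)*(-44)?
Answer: -5236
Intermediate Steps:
(((-1 + 8) + 10)*7)*(-44) = ((7 + 10)*7)*(-44) = (17*7)*(-44) = 119*(-44) = -5236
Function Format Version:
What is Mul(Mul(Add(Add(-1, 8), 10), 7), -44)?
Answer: -5236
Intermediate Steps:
Mul(Mul(Add(Add(-1, 8), 10), 7), -44) = Mul(Mul(Add(7, 10), 7), -44) = Mul(Mul(17, 7), -44) = Mul(119, -44) = -5236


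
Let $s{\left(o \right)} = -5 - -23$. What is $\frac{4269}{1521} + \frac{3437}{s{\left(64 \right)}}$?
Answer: $\frac{589391}{3042} \approx 193.75$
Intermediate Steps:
$s{\left(o \right)} = 18$ ($s{\left(o \right)} = -5 + 23 = 18$)
$\frac{4269}{1521} + \frac{3437}{s{\left(64 \right)}} = \frac{4269}{1521} + \frac{3437}{18} = 4269 \cdot \frac{1}{1521} + 3437 \cdot \frac{1}{18} = \frac{1423}{507} + \frac{3437}{18} = \frac{589391}{3042}$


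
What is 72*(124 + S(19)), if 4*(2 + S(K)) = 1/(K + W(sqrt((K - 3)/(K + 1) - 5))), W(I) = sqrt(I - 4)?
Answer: (834570 + 8784*sqrt(-100 + 5*I*sqrt(105)))/(95 + sqrt(5)*sqrt(-20 + I*sqrt(105))) ≈ 8784.9 - 0.096506*I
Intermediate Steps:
W(I) = sqrt(-4 + I)
S(K) = -2 + 1/(4*(K + sqrt(-4 + sqrt(-5 + (-3 + K)/(1 + K))))) (S(K) = -2 + 1/(4*(K + sqrt(-4 + sqrt((K - 3)/(K + 1) - 5)))) = -2 + 1/(4*(K + sqrt(-4 + sqrt((-3 + K)/(1 + K) - 5)))) = -2 + 1/(4*(K + sqrt(-4 + sqrt(-5 + (-3 + K)/(1 + K))))))
72*(124 + S(19)) = 72*(124 + (1/4 - 2*19 - 2*sqrt(-4 + 2*sqrt((-2 - 1*19)/(1 + 19))))/(19 + sqrt(2)*sqrt(-2 + sqrt((-2 - 1*19)/(1 + 19))))) = 72*(124 + (1/4 - 38 - 2*sqrt(-4 + 2*sqrt((-2 - 19)/20)))/(19 + sqrt(2)*sqrt(-2 + sqrt((-2 - 19)/20)))) = 72*(124 + (1/4 - 38 - 2*sqrt(-4 + 2*sqrt((1/20)*(-21))))/(19 + sqrt(2)*sqrt(-2 + sqrt((1/20)*(-21))))) = 72*(124 + (1/4 - 38 - 2*sqrt(-4 + 2*sqrt(-21/20)))/(19 + sqrt(2)*sqrt(-2 + sqrt(-21/20)))) = 72*(124 + (1/4 - 38 - 2*sqrt(-4 + 2*(I*sqrt(105)/10)))/(19 + sqrt(2)*sqrt(-2 + I*sqrt(105)/10))) = 72*(124 + (1/4 - 38 - 2*sqrt(-4 + I*sqrt(105)/5))/(19 + sqrt(2)*sqrt(-2 + I*sqrt(105)/10))) = 72*(124 + (-151/4 - 2*sqrt(-4 + I*sqrt(105)/5))/(19 + sqrt(2)*sqrt(-2 + I*sqrt(105)/10))) = 8928 + 72*(-151/4 - 2*sqrt(-4 + I*sqrt(105)/5))/(19 + sqrt(2)*sqrt(-2 + I*sqrt(105)/10))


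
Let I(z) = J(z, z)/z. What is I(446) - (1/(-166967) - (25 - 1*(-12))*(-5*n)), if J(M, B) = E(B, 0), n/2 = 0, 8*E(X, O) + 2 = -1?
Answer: -497333/595738256 ≈ -0.00083482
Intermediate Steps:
E(X, O) = -3/8 (E(X, O) = -¼ + (⅛)*(-1) = -¼ - ⅛ = -3/8)
n = 0 (n = 2*0 = 0)
J(M, B) = -3/8
I(z) = -3/(8*z)
I(446) - (1/(-166967) - (25 - 1*(-12))*(-5*n)) = -3/8/446 - (1/(-166967) - (25 - 1*(-12))*(-5*0)) = -3/8*1/446 - (-1/166967 - (25 + 12)*0) = -3/3568 - (-1/166967 - 37*0) = -3/3568 - (-1/166967 - 1*0) = -3/3568 - (-1/166967 + 0) = -3/3568 - 1*(-1/166967) = -3/3568 + 1/166967 = -497333/595738256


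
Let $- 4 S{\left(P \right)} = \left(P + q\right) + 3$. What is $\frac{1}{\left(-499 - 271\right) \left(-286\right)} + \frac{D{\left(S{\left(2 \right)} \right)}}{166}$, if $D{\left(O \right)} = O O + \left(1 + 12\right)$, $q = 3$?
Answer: $\frac{1871953}{18278260} \approx 0.10241$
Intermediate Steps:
$S{\left(P \right)} = - \frac{3}{2} - \frac{P}{4}$ ($S{\left(P \right)} = - \frac{\left(P + 3\right) + 3}{4} = - \frac{\left(3 + P\right) + 3}{4} = - \frac{6 + P}{4} = - \frac{3}{2} - \frac{P}{4}$)
$D{\left(O \right)} = 13 + O^{2}$ ($D{\left(O \right)} = O^{2} + 13 = 13 + O^{2}$)
$\frac{1}{\left(-499 - 271\right) \left(-286\right)} + \frac{D{\left(S{\left(2 \right)} \right)}}{166} = \frac{1}{\left(-499 - 271\right) \left(-286\right)} + \frac{13 + \left(- \frac{3}{2} - \frac{1}{2}\right)^{2}}{166} = \frac{1}{-770} \left(- \frac{1}{286}\right) + \left(13 + \left(- \frac{3}{2} - \frac{1}{2}\right)^{2}\right) \frac{1}{166} = \left(- \frac{1}{770}\right) \left(- \frac{1}{286}\right) + \left(13 + \left(-2\right)^{2}\right) \frac{1}{166} = \frac{1}{220220} + \left(13 + 4\right) \frac{1}{166} = \frac{1}{220220} + 17 \cdot \frac{1}{166} = \frac{1}{220220} + \frac{17}{166} = \frac{1871953}{18278260}$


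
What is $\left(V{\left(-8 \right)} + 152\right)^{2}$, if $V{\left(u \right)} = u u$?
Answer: $46656$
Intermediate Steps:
$V{\left(u \right)} = u^{2}$
$\left(V{\left(-8 \right)} + 152\right)^{2} = \left(\left(-8\right)^{2} + 152\right)^{2} = \left(64 + 152\right)^{2} = 216^{2} = 46656$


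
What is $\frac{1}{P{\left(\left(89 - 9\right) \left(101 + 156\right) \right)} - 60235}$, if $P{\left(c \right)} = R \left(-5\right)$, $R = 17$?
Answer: $- \frac{1}{60320} \approx -1.6578 \cdot 10^{-5}$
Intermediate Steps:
$P{\left(c \right)} = -85$ ($P{\left(c \right)} = 17 \left(-5\right) = -85$)
$\frac{1}{P{\left(\left(89 - 9\right) \left(101 + 156\right) \right)} - 60235} = \frac{1}{-85 - 60235} = \frac{1}{-60320} = - \frac{1}{60320}$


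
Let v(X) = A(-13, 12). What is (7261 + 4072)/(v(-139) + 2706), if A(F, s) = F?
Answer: 11333/2693 ≈ 4.2083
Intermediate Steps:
v(X) = -13
(7261 + 4072)/(v(-139) + 2706) = (7261 + 4072)/(-13 + 2706) = 11333/2693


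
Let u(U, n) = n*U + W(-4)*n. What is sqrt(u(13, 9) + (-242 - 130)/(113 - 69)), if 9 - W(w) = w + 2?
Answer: sqrt(25113)/11 ≈ 14.406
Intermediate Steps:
W(w) = 7 - w (W(w) = 9 - (w + 2) = 9 - (2 + w) = 9 + (-2 - w) = 7 - w)
u(U, n) = 11*n + U*n (u(U, n) = n*U + (7 - 1*(-4))*n = U*n + (7 + 4)*n = U*n + 11*n = 11*n + U*n)
sqrt(u(13, 9) + (-242 - 130)/(113 - 69)) = sqrt(9*(11 + 13) + (-242 - 130)/(113 - 69)) = sqrt(9*24 - 372/44) = sqrt(216 - 372*1/44) = sqrt(216 - 93/11) = sqrt(2283/11) = sqrt(25113)/11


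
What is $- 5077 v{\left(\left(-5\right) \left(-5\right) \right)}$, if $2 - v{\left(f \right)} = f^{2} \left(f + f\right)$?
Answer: $158646096$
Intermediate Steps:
$v{\left(f \right)} = 2 - 2 f^{3}$ ($v{\left(f \right)} = 2 - f^{2} \left(f + f\right) = 2 - f^{2} \cdot 2 f = 2 - 2 f^{3}$)
$- 5077 v{\left(\left(-5\right) \left(-5\right) \right)} = - 5077 \left(2 - 2 \left(\left(-5\right) \left(-5\right)\right)^{3}\right) = - 5077 \left(2 - 2 \cdot 25^{3}\right) = - 5077 \left(2 - 31250\right) = \left(-5077\right) \left(-31248\right) = 158646096$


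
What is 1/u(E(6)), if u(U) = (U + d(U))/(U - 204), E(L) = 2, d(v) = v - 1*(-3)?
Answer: -202/7 ≈ -28.857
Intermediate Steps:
d(v) = 3 + v (d(v) = v + 3 = 3 + v)
u(U) = (3 + 2*U)/(-204 + U) (u(U) = (U + (3 + U))/(U - 204) = (3 + 2*U)/(-204 + U))
1/u(E(6)) = 1/((3 + 2*2)/(-204 + 2)) = 1/((3 + 4)/(-202)) = 1/(-1/202*7) = 1/(-7/202) = -202/7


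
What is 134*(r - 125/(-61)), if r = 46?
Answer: 392754/61 ≈ 6438.6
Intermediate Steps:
134*(r - 125/(-61)) = 134*(46 - 125/(-61)) = 134*(46 - 125*(-1/61)) = 134*(46 + 125/61) = 134*(2931/61) = 392754/61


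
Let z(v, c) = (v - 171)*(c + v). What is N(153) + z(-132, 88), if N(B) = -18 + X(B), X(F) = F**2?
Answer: 36723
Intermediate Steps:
z(v, c) = (-171 + v)*(c + v)
N(B) = -18 + B**2
N(153) + z(-132, 88) = (-18 + 153**2) + ((-132)**2 - 171*88 - 171*(-132) + 88*(-132)) = (-18 + 23409) + (17424 - 15048 + 22572 - 11616) = 23391 + 13332 = 36723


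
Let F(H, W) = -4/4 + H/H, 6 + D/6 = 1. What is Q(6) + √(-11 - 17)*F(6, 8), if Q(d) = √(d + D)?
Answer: 2*I*√6 ≈ 4.899*I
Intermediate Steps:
D = -30 (D = -36 + 6*1 = -36 + 6 = -30)
Q(d) = √(-30 + d) (Q(d) = √(d - 30) = √(-30 + d))
F(H, W) = 0 (F(H, W) = -4*¼ + 1 = -1 + 1 = 0)
Q(6) + √(-11 - 17)*F(6, 8) = √(-30 + 6) + √(-11 - 17)*0 = √(-24) + √(-28)*0 = 2*I*√6 + (2*I*√7)*0 = 2*I*√6 + 0 = 2*I*√6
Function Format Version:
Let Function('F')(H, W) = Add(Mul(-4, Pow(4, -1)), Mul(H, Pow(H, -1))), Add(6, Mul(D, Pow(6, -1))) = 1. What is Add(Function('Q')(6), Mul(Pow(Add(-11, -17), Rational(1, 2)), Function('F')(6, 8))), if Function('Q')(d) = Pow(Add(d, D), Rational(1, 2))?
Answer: Mul(2, I, Pow(6, Rational(1, 2))) ≈ Mul(4.8990, I)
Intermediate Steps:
D = -30 (D = Add(-36, Mul(6, 1)) = Add(-36, 6) = -30)
Function('Q')(d) = Pow(Add(-30, d), Rational(1, 2)) (Function('Q')(d) = Pow(Add(d, -30), Rational(1, 2)) = Pow(Add(-30, d), Rational(1, 2)))
Function('F')(H, W) = 0 (Function('F')(H, W) = Add(Mul(-4, Rational(1, 4)), 1) = Add(-1, 1) = 0)
Add(Function('Q')(6), Mul(Pow(Add(-11, -17), Rational(1, 2)), Function('F')(6, 8))) = Add(Pow(Add(-30, 6), Rational(1, 2)), Mul(Pow(Add(-11, -17), Rational(1, 2)), 0)) = Add(Pow(-24, Rational(1, 2)), Mul(Pow(-28, Rational(1, 2)), 0)) = Add(Mul(2, I, Pow(6, Rational(1, 2))), Mul(Mul(2, I, Pow(7, Rational(1, 2))), 0)) = Add(Mul(2, I, Pow(6, Rational(1, 2))), 0) = Mul(2, I, Pow(6, Rational(1, 2)))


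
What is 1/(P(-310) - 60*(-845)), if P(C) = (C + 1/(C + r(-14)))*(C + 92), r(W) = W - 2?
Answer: 163/19279749 ≈ 8.4545e-6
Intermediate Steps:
r(W) = -2 + W
P(C) = (92 + C)*(C + 1/(-16 + C)) (P(C) = (C + 1/(C + (-2 - 14)))*(C + 92) = (C + 1/(C - 16))*(92 + C) = (C + 1/(-16 + C))*(92 + C) = (92 + C)*(C + 1/(-16 + C)))
1/(P(-310) - 60*(-845)) = 1/((92 + (-310)³ - 1471*(-310) + 76*(-310)²)/(-16 - 310) - 60*(-845)) = 1/((92 - 29791000 + 456010 + 76*96100)/(-326) + 50700) = 1/(-(92 - 29791000 + 456010 + 7303600)/326 + 50700) = 1/(-1/326*(-22031298) + 50700) = 1/(11015649/163 + 50700) = 1/(19279749/163) = 163/19279749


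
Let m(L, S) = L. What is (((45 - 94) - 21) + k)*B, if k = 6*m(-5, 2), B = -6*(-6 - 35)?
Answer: -24600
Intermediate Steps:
B = 246 (B = -6*(-41) = 246)
k = -30 (k = 6*(-5) = -30)
(((45 - 94) - 21) + k)*B = (((45 - 94) - 21) - 30)*246 = ((-49 - 21) - 30)*246 = (-70 - 30)*246 = -100*246 = -24600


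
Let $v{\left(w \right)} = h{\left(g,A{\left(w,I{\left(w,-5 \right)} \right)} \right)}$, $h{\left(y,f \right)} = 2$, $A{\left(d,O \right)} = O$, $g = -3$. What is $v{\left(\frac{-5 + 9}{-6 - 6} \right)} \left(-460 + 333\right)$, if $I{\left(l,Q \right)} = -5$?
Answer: $-254$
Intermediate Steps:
$v{\left(w \right)} = 2$
$v{\left(\frac{-5 + 9}{-6 - 6} \right)} \left(-460 + 333\right) = 2 \left(-460 + 333\right) = 2 \left(-127\right) = -254$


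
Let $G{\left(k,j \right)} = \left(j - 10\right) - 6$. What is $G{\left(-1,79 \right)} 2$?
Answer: $126$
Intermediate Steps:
$G{\left(k,j \right)} = -16 + j$ ($G{\left(k,j \right)} = \left(-10 + j\right) - 6 = -16 + j$)
$G{\left(-1,79 \right)} 2 = \left(-16 + 79\right) 2 = 63 \cdot 2 = 126$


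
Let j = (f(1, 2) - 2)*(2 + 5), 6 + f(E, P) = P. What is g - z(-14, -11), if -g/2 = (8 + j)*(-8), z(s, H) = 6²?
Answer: -580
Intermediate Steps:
f(E, P) = -6 + P
z(s, H) = 36
j = -42 (j = ((-6 + 2) - 2)*(2 + 5) = (-4 - 2)*7 = -6*7 = -42)
g = -544 (g = -2*(8 - 42)*(-8) = -(-68)*(-8) = -2*272 = -544)
g - z(-14, -11) = -544 - 1*36 = -544 - 36 = -580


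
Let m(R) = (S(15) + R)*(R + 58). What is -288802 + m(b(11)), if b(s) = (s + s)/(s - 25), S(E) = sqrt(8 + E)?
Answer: -14155643/49 + 395*sqrt(23)/7 ≈ -2.8862e+5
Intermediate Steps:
b(s) = 2*s/(-25 + s) (b(s) = (2*s)/(-25 + s) = 2*s/(-25 + s))
m(R) = (58 + R)*(R + sqrt(23)) (m(R) = (sqrt(8 + 15) + R)*(R + 58) = (sqrt(23) + R)*(58 + R) = (R + sqrt(23))*(58 + R) = (58 + R)*(R + sqrt(23)))
-288802 + m(b(11)) = -288802 + ((2*11/(-25 + 11))**2 + 58*(2*11/(-25 + 11)) + 58*sqrt(23) + (2*11/(-25 + 11))*sqrt(23)) = -288802 + ((2*11/(-14))**2 + 58*(2*11/(-14)) + 58*sqrt(23) + (2*11/(-14))*sqrt(23)) = -288802 + ((2*11*(-1/14))**2 + 58*(2*11*(-1/14)) + 58*sqrt(23) + (2*11*(-1/14))*sqrt(23)) = -288802 + ((-11/7)**2 + 58*(-11/7) + 58*sqrt(23) - 11*sqrt(23)/7) = -288802 + (121/49 - 638/7 + 58*sqrt(23) - 11*sqrt(23)/7) = -288802 + (-4345/49 + 395*sqrt(23)/7) = -14155643/49 + 395*sqrt(23)/7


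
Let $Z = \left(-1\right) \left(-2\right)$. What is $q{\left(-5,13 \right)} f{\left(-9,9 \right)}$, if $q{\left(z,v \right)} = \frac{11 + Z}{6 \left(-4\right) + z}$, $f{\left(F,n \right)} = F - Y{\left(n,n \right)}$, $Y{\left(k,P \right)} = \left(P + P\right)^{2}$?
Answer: $\frac{4329}{29} \approx 149.28$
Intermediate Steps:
$Y{\left(k,P \right)} = 4 P^{2}$ ($Y{\left(k,P \right)} = \left(2 P\right)^{2} = 4 P^{2}$)
$f{\left(F,n \right)} = F - 4 n^{2}$
$Z = 2$
$q{\left(z,v \right)} = \frac{13}{-24 + z}$ ($q{\left(z,v \right)} = \frac{11 + 2}{6 \left(-4\right) + z} = \frac{13}{-24 + z}$)
$q{\left(-5,13 \right)} f{\left(-9,9 \right)} = \frac{13}{-24 - 5} \left(-9 - 4 \cdot 9^{2}\right) = \frac{13}{-29} \left(-9 - 324\right) = 13 \left(- \frac{1}{29}\right) \left(-9 - 324\right) = \left(- \frac{13}{29}\right) \left(-333\right) = \frac{4329}{29}$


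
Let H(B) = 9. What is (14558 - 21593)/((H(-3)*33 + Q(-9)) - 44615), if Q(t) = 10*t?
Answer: 1005/6344 ≈ 0.15842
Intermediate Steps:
(14558 - 21593)/((H(-3)*33 + Q(-9)) - 44615) = (14558 - 21593)/((9*33 + 10*(-9)) - 44615) = -7035/((297 - 90) - 44615) = -7035/(207 - 44615) = -7035/(-44408) = -7035*(-1/44408) = 1005/6344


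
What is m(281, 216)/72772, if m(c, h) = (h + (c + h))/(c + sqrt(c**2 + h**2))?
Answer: -8711/147619584 + 31*sqrt(125617)/147619584 ≈ 1.5419e-5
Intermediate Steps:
m(c, h) = (c + 2*h)/(c + sqrt(c**2 + h**2))
m(281, 216)/72772 = ((281 + 2*216)/(281 + sqrt(281**2 + 216**2)))/72772 = ((281 + 432)/(281 + sqrt(78961 + 46656)))*(1/72772) = (713/(281 + sqrt(125617)))*(1/72772) = 31/(3164*(281 + sqrt(125617)))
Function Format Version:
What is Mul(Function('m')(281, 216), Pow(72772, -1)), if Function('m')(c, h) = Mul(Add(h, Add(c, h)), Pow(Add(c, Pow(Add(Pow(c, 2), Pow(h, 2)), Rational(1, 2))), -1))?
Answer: Add(Rational(-8711, 147619584), Mul(Rational(31, 147619584), Pow(125617, Rational(1, 2)))) ≈ 1.5419e-5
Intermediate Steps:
Function('m')(c, h) = Mul(Pow(Add(c, Pow(Add(Pow(c, 2), Pow(h, 2)), Rational(1, 2))), -1), Add(c, Mul(2, h))) (Function('m')(c, h) = Mul(Add(c, Mul(2, h)), Pow(Add(c, Pow(Add(Pow(c, 2), Pow(h, 2)), Rational(1, 2))), -1)) = Mul(Pow(Add(c, Pow(Add(Pow(c, 2), Pow(h, 2)), Rational(1, 2))), -1), Add(c, Mul(2, h))))
Mul(Function('m')(281, 216), Pow(72772, -1)) = Mul(Mul(Pow(Add(281, Pow(Add(Pow(281, 2), Pow(216, 2)), Rational(1, 2))), -1), Add(281, Mul(2, 216))), Pow(72772, -1)) = Mul(Mul(Pow(Add(281, Pow(Add(78961, 46656), Rational(1, 2))), -1), Add(281, 432)), Rational(1, 72772)) = Mul(Mul(Pow(Add(281, Pow(125617, Rational(1, 2))), -1), 713), Rational(1, 72772)) = Mul(Mul(713, Pow(Add(281, Pow(125617, Rational(1, 2))), -1)), Rational(1, 72772)) = Mul(Rational(31, 3164), Pow(Add(281, Pow(125617, Rational(1, 2))), -1))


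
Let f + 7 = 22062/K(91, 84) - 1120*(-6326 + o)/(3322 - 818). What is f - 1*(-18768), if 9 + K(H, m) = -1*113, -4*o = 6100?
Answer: 421798610/19093 ≈ 22092.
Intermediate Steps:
o = -1525 (o = -¼*6100 = -1525)
K(H, m) = -122 (K(H, m) = -9 - 1*113 = -9 - 113 = -122)
f = 63461186/19093 (f = -7 + (22062/(-122) - 1120*(-6326 - 1525)/(3322 - 818)) = -7 + (22062*(-1/122) - 1120/(2504/(-7851))) = -7 + (-11031/61 - 1120/(2504*(-1/7851))) = -7 + (-11031/61 - 1120/(-2504/7851)) = -7 + (-11031/61 - 1120*(-7851/2504)) = -7 + (-11031/61 + 1099140/313) = -7 + 63594837/19093 = 63461186/19093 ≈ 3323.8)
f - 1*(-18768) = 63461186/19093 - 1*(-18768) = 63461186/19093 + 18768 = 421798610/19093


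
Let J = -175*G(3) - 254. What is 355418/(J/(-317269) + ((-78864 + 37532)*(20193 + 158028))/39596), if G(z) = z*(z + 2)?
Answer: -558121029981179/292134553737148 ≈ -1.9105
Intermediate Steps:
G(z) = z*(2 + z)
J = -2879 (J = -525*(2 + 3) - 254 = -525*5 - 254 = -175*15 - 254 = -2625 - 254 = -2879)
355418/(J/(-317269) + ((-78864 + 37532)*(20193 + 158028))/39596) = 355418/(-2879/(-317269) + ((-78864 + 37532)*(20193 + 158028))/39596) = 355418/(-2879*(-1/317269) - 41332*178221*(1/39596)) = 355418/(2879/317269 - 7366230372*1/39596) = 355418/(2879/317269 - 1841557593/9899) = 355418/(-584269107474296/3140645831) = 355418*(-3140645831/584269107474296) = -558121029981179/292134553737148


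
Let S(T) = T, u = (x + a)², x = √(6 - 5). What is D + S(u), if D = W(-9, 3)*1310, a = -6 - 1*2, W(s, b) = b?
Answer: 3979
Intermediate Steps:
a = -8 (a = -6 - 2 = -8)
x = 1 (x = √1 = 1)
u = 49 (u = (1 - 8)² = (-7)² = 49)
D = 3930 (D = 3*1310 = 3930)
D + S(u) = 3930 + 49 = 3979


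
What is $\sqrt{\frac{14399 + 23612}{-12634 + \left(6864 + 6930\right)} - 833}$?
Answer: $\frac{3 i \sqrt{29910890}}{580} \approx 28.288 i$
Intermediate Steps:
$\sqrt{\frac{14399 + 23612}{-12634 + \left(6864 + 6930\right)} - 833} = \sqrt{\frac{38011}{-12634 + 13794} - 833} = \sqrt{\frac{38011}{1160} - 833} = \sqrt{- \frac{928269}{1160}} = \frac{3 i \sqrt{29910890}}{580}$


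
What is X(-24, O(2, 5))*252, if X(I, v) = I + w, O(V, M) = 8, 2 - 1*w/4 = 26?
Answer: -30240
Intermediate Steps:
w = -96 (w = 8 - 4*26 = 8 - 104 = -96)
X(I, v) = -96 + I (X(I, v) = I - 96 = -96 + I)
X(-24, O(2, 5))*252 = (-96 - 24)*252 = -120*252 = -30240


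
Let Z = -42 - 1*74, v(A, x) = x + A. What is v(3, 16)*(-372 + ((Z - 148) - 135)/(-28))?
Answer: -27189/4 ≈ -6797.3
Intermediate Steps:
v(A, x) = A + x
Z = -116 (Z = -42 - 74 = -116)
v(3, 16)*(-372 + ((Z - 148) - 135)/(-28)) = (3 + 16)*(-372 + ((-116 - 148) - 135)/(-28)) = 19*(-372 + (-264 - 135)*(-1/28)) = 19*(-372 - 399*(-1/28)) = 19*(-372 + 57/4) = 19*(-1431/4) = -27189/4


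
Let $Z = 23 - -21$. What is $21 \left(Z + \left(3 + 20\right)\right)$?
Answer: $1407$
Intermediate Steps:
$Z = 44$ ($Z = 23 + 21 = 44$)
$21 \left(Z + \left(3 + 20\right)\right) = 21 \left(44 + \left(3 + 20\right)\right) = 21 \left(44 + 23\right) = 21 \cdot 67 = 1407$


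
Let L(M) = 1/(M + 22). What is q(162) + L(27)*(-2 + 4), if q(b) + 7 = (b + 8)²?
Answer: 1415759/49 ≈ 28893.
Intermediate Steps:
L(M) = 1/(22 + M)
q(b) = -7 + (8 + b)² (q(b) = -7 + (b + 8)² = -7 + (8 + b)²)
q(162) + L(27)*(-2 + 4) = (-7 + (8 + 162)²) + (-2 + 4)/(22 + 27) = (-7 + 170²) + 2/49 = (-7 + 28900) + (1/49)*2 = 28893 + 2/49 = 1415759/49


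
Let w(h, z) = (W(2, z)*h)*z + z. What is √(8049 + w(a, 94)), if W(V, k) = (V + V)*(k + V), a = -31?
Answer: I*√1110833 ≈ 1054.0*I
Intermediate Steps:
W(V, k) = 2*V*(V + k) (W(V, k) = (2*V)*(V + k) = 2*V*(V + k))
w(h, z) = z + h*z*(8 + 4*z) (w(h, z) = ((2*2*(2 + z))*h)*z + z = ((8 + 4*z)*h)*z + z = (h*(8 + 4*z))*z + z = h*z*(8 + 4*z) + z = z + h*z*(8 + 4*z))
√(8049 + w(a, 94)) = √(8049 + 94*(1 + 4*(-31)*(2 + 94))) = √(8049 + 94*(1 + 4*(-31)*96)) = √(8049 + 94*(1 - 11904)) = √(8049 + 94*(-11903)) = √(8049 - 1118882) = √(-1110833) = I*√1110833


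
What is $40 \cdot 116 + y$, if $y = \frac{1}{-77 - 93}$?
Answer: $\frac{788799}{170} \approx 4640.0$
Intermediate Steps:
$y = - \frac{1}{170}$ ($y = \frac{1}{-170} = - \frac{1}{170} \approx -0.0058824$)
$40 \cdot 116 + y = 40 \cdot 116 - \frac{1}{170} = 4640 - \frac{1}{170} = \frac{788799}{170}$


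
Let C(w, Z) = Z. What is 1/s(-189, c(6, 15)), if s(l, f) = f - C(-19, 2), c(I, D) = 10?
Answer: ⅛ ≈ 0.12500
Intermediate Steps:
s(l, f) = -2 + f (s(l, f) = f - 1*2 = f - 2 = -2 + f)
1/s(-189, c(6, 15)) = 1/(-2 + 10) = 1/8 = ⅛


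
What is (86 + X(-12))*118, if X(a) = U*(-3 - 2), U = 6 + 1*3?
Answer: 4838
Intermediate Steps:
U = 9 (U = 6 + 3 = 9)
X(a) = -45 (X(a) = 9*(-3 - 2) = 9*(-5) = -45)
(86 + X(-12))*118 = (86 - 45)*118 = 41*118 = 4838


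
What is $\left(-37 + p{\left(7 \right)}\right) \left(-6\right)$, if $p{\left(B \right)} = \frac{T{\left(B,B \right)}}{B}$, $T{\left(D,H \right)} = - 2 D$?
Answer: $234$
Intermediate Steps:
$p{\left(B \right)} = -2$ ($p{\left(B \right)} = \frac{\left(-2\right) B}{B} = -2$)
$\left(-37 + p{\left(7 \right)}\right) \left(-6\right) = \left(-37 - 2\right) \left(-6\right) = \left(-39\right) \left(-6\right) = 234$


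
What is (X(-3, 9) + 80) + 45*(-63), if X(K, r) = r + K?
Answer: -2749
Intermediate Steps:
X(K, r) = K + r
(X(-3, 9) + 80) + 45*(-63) = ((-3 + 9) + 80) + 45*(-63) = (6 + 80) - 2835 = 86 - 2835 = -2749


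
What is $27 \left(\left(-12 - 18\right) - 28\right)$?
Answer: $-1566$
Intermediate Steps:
$27 \left(\left(-12 - 18\right) - 28\right) = 27 \left(-30 - 28\right) = 27 \left(-58\right) = -1566$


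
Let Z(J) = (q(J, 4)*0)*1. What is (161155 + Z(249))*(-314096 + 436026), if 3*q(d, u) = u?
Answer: 19649629150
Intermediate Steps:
q(d, u) = u/3
Z(J) = 0 (Z(J) = (((⅓)*4)*0)*1 = ((4/3)*0)*1 = 0*1 = 0)
(161155 + Z(249))*(-314096 + 436026) = (161155 + 0)*(-314096 + 436026) = 161155*121930 = 19649629150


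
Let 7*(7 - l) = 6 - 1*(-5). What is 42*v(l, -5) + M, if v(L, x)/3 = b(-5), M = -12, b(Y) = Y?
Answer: -642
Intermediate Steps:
l = 38/7 (l = 7 - (6 - 1*(-5))/7 = 7 - (6 + 5)/7 = 7 - ⅐*11 = 7 - 11/7 = 38/7 ≈ 5.4286)
v(L, x) = -15 (v(L, x) = 3*(-5) = -15)
42*v(l, -5) + M = 42*(-15) - 12 = -630 - 12 = -642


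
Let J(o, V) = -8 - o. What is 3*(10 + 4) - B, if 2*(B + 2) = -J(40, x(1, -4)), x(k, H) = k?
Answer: 20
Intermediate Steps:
B = 22 (B = -2 + (-(-8 - 1*40))/2 = -2 + (-(-8 - 40))/2 = -2 + (-1*(-48))/2 = -2 + (½)*48 = -2 + 24 = 22)
3*(10 + 4) - B = 3*(10 + 4) - 1*22 = 3*14 - 22 = 42 - 22 = 20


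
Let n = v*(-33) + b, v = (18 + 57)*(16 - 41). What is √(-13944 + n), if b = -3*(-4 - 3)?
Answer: 36*√37 ≈ 218.98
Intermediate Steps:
b = 21 (b = -3*(-7) = 21)
v = -1875 (v = 75*(-25) = -1875)
n = 61896 (n = -1875*(-33) + 21 = 61875 + 21 = 61896)
√(-13944 + n) = √(-13944 + 61896) = √47952 = 36*√37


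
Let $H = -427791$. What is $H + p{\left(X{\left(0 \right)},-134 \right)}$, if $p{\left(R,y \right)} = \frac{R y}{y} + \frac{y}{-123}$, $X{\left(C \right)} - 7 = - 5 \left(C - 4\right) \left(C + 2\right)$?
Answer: $- \frac{52612378}{123} \approx -4.2774 \cdot 10^{5}$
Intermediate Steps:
$X{\left(C \right)} = 7 + \left(2 + C\right) \left(20 - 5 C\right)$ ($X{\left(C \right)} = 7 + - 5 \left(C - 4\right) \left(C + 2\right) = 7 + - 5 \left(-4 + C\right) \left(2 + C\right) = 7 + \left(20 - 5 C\right) \left(2 + C\right) = 7 + \left(2 + C\right) \left(20 - 5 C\right)$)
$p{\left(R,y \right)} = R - \frac{y}{123}$ ($p{\left(R,y \right)} = R + y \left(- \frac{1}{123}\right) = R - \frac{y}{123}$)
$H + p{\left(X{\left(0 \right)},-134 \right)} = -427791 + \left(\left(47 - 5 \cdot 0^{2} + 10 \cdot 0\right) - - \frac{134}{123}\right) = -427791 + \left(\left(47 - 0 + 0\right) + \frac{134}{123}\right) = -427791 + \left(\left(47 + 0 + 0\right) + \frac{134}{123}\right) = -427791 + \left(47 + \frac{134}{123}\right) = -427791 + \frac{5915}{123} = - \frac{52612378}{123}$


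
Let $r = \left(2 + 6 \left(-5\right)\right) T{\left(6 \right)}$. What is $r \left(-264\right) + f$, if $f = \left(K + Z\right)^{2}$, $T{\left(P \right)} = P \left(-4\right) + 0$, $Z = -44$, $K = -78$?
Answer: $-162524$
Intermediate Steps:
$T{\left(P \right)} = - 4 P$ ($T{\left(P \right)} = - 4 P + 0 = - 4 P$)
$f = 14884$ ($f = \left(-78 - 44\right)^{2} = \left(-122\right)^{2} = 14884$)
$r = 672$ ($r = \left(2 + 6 \left(-5\right)\right) \left(\left(-4\right) 6\right) = \left(2 - 30\right) \left(-24\right) = \left(-28\right) \left(-24\right) = 672$)
$r \left(-264\right) + f = 672 \left(-264\right) + 14884 = -177408 + 14884 = -162524$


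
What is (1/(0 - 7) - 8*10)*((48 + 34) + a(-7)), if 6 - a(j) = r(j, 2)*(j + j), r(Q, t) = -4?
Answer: -17952/7 ≈ -2564.6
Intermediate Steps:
a(j) = 6 + 8*j (a(j) = 6 - (-4)*(j + j) = 6 - (-4)*2*j = 6 - (-8)*j = 6 + 8*j)
(1/(0 - 7) - 8*10)*((48 + 34) + a(-7)) = (1/(0 - 7) - 8*10)*((48 + 34) + (6 + 8*(-7))) = (1/(-7) - 80)*(82 + (6 - 56)) = (-⅐ - 80)*(82 - 50) = -561/7*32 = -17952/7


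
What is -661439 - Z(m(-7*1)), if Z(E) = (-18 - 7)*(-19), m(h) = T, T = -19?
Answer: -661914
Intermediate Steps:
m(h) = -19
Z(E) = 475 (Z(E) = -25*(-19) = 475)
-661439 - Z(m(-7*1)) = -661439 - 1*475 = -661439 - 475 = -661914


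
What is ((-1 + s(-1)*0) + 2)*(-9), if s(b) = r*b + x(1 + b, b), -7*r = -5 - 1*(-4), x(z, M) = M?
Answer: -9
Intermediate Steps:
r = ⅐ (r = -(-5 - 1*(-4))/7 = -(-5 + 4)/7 = -⅐*(-1) = ⅐ ≈ 0.14286)
s(b) = 8*b/7 (s(b) = b/7 + b = 8*b/7)
((-1 + s(-1)*0) + 2)*(-9) = ((-1 + ((8/7)*(-1))*0) + 2)*(-9) = ((-1 - 8/7*0) + 2)*(-9) = ((-1 + 0) + 2)*(-9) = (-1 + 2)*(-9) = 1*(-9) = -9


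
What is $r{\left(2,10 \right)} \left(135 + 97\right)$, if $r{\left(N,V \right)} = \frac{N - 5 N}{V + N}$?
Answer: $- \frac{464}{3} \approx -154.67$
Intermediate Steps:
$r{\left(N,V \right)} = - \frac{4 N}{N + V}$ ($r{\left(N,V \right)} = \frac{\left(-4\right) N}{N + V} = - \frac{4 N}{N + V}$)
$r{\left(2,10 \right)} \left(135 + 97\right) = \left(-4\right) 2 \frac{1}{2 + 10} \left(135 + 97\right) = \left(-4\right) 2 \cdot \frac{1}{12} \cdot 232 = \left(- \frac{2}{3}\right) 232 = - \frac{464}{3}$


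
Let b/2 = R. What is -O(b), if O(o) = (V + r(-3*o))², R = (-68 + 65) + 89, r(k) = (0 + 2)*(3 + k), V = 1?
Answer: -1050625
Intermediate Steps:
r(k) = 6 + 2*k (r(k) = 2*(3 + k) = 6 + 2*k)
R = 86 (R = -3 + 89 = 86)
b = 172 (b = 2*86 = 172)
O(o) = (7 - 6*o)² (O(o) = (1 + (6 + 2*(-3*o)))² = (1 + (6 - 6*o))² = (7 - 6*o)²)
-O(b) = -(7 - 6*172)² = -(7 - 1032)² = -1*(-1025)² = -1*1050625 = -1050625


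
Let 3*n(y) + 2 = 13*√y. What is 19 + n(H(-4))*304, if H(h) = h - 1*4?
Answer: -551/3 + 7904*I*√2/3 ≈ -183.67 + 3726.0*I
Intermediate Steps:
H(h) = -4 + h (H(h) = h - 4 = -4 + h)
n(y) = -⅔ + 13*√y/3 (n(y) = -⅔ + (13*√y)/3 = -⅔ + 13*√y/3)
19 + n(H(-4))*304 = 19 + (-⅔ + 13*√(-4 - 4)/3)*304 = 19 + (-⅔ + 13*√(-8)/3)*304 = 19 + (-⅔ + 13*(2*I*√2)/3)*304 = 19 + (-⅔ + 26*I*√2/3)*304 = 19 + (-608/3 + 7904*I*√2/3) = -551/3 + 7904*I*√2/3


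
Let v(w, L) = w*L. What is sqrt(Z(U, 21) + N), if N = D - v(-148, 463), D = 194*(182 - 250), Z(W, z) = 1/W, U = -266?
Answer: sqrt(3915070726)/266 ≈ 235.23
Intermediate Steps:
v(w, L) = L*w
D = -13192 (D = 194*(-68) = -13192)
N = 55332 (N = -13192 - 463*(-148) = -13192 - 1*(-68524) = -13192 + 68524 = 55332)
sqrt(Z(U, 21) + N) = sqrt(1/(-266) + 55332) = sqrt(-1/266 + 55332) = sqrt(14718311/266) = sqrt(3915070726)/266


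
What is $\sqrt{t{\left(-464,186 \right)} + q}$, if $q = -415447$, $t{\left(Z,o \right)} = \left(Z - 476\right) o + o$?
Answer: $i \sqrt{590101} \approx 768.18 i$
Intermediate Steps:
$t{\left(Z,o \right)} = o + o \left(-476 + Z\right)$ ($t{\left(Z,o \right)} = \left(-476 + Z\right) o + o = o \left(-476 + Z\right) + o = o + o \left(-476 + Z\right)$)
$\sqrt{t{\left(-464,186 \right)} + q} = \sqrt{186 \left(-475 - 464\right) - 415447} = \sqrt{186 \left(-939\right) - 415447} = \sqrt{-174654 - 415447} = \sqrt{-590101} = i \sqrt{590101}$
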